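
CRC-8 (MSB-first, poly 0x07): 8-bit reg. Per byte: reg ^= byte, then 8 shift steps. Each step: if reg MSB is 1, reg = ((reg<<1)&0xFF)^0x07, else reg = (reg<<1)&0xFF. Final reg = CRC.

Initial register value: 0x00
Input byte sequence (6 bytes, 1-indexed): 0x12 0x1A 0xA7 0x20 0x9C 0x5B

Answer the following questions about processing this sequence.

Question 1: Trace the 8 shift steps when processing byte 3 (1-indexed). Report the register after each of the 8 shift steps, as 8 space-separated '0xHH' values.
Answer: 0x3F 0x7E 0xFC 0xFF 0xF9 0xF5 0xED 0xDD

Derivation:
After byte 1 (0x12): reg=0x7E
After byte 2 (0x1A): reg=0x3B
Register before byte 3: 0x3B
After XOR with byte 0xA7: 0x9C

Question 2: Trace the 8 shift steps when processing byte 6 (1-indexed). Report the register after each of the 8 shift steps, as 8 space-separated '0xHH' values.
Answer: 0xF6 0xEB 0xD1 0xA5 0x4D 0x9A 0x33 0x66

Derivation:
After byte 1 (0x12): reg=0x7E
After byte 2 (0x1A): reg=0x3B
After byte 3 (0xA7): reg=0xDD
After byte 4 (0x20): reg=0xFD
After byte 5 (0x9C): reg=0x20
Register before byte 6: 0x20
After XOR with byte 0x5B: 0x7B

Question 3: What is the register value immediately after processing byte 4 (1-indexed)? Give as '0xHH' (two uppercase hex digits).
Answer: 0xFD

Derivation:
After byte 1 (0x12): reg=0x7E
After byte 2 (0x1A): reg=0x3B
After byte 3 (0xA7): reg=0xDD
After byte 4 (0x20): reg=0xFD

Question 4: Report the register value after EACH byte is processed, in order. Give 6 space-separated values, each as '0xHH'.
0x7E 0x3B 0xDD 0xFD 0x20 0x66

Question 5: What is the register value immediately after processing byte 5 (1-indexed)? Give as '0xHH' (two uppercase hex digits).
After byte 1 (0x12): reg=0x7E
After byte 2 (0x1A): reg=0x3B
After byte 3 (0xA7): reg=0xDD
After byte 4 (0x20): reg=0xFD
After byte 5 (0x9C): reg=0x20

Answer: 0x20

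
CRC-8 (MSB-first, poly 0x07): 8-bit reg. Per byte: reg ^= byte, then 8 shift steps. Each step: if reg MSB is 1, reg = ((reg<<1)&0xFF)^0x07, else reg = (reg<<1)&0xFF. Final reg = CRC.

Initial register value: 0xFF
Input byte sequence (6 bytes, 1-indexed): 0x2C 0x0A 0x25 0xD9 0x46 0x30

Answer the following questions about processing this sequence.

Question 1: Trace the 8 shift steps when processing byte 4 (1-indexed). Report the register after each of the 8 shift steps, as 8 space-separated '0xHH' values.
Answer: 0x64 0xC8 0x97 0x29 0x52 0xA4 0x4F 0x9E

Derivation:
After byte 1 (0x2C): reg=0x37
After byte 2 (0x0A): reg=0xB3
After byte 3 (0x25): reg=0xEB
Register before byte 4: 0xEB
After XOR with byte 0xD9: 0x32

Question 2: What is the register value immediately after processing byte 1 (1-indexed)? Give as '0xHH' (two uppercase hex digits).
After byte 1 (0x2C): reg=0x37

Answer: 0x37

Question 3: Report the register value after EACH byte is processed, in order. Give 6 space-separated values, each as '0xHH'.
0x37 0xB3 0xEB 0x9E 0x06 0x82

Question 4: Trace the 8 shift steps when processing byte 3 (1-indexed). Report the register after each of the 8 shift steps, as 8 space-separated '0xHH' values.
Answer: 0x2B 0x56 0xAC 0x5F 0xBE 0x7B 0xF6 0xEB

Derivation:
After byte 1 (0x2C): reg=0x37
After byte 2 (0x0A): reg=0xB3
Register before byte 3: 0xB3
After XOR with byte 0x25: 0x96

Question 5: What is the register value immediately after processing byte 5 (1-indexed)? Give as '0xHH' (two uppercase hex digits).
Answer: 0x06

Derivation:
After byte 1 (0x2C): reg=0x37
After byte 2 (0x0A): reg=0xB3
After byte 3 (0x25): reg=0xEB
After byte 4 (0xD9): reg=0x9E
After byte 5 (0x46): reg=0x06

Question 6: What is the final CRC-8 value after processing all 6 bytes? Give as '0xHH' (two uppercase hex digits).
Answer: 0x82

Derivation:
After byte 1 (0x2C): reg=0x37
After byte 2 (0x0A): reg=0xB3
After byte 3 (0x25): reg=0xEB
After byte 4 (0xD9): reg=0x9E
After byte 5 (0x46): reg=0x06
After byte 6 (0x30): reg=0x82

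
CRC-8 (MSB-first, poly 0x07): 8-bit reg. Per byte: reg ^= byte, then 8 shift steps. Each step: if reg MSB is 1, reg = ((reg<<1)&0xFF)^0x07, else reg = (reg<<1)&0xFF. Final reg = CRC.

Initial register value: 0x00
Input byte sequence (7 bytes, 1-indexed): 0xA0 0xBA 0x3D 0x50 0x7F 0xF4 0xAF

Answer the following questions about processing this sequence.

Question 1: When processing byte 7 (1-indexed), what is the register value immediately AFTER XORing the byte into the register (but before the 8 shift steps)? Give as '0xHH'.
Register before byte 7: 0x1B
Byte 7: 0xAF
0x1B XOR 0xAF = 0xB4

Answer: 0xB4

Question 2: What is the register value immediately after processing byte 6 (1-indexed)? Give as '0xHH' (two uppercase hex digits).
After byte 1 (0xA0): reg=0x69
After byte 2 (0xBA): reg=0x37
After byte 3 (0x3D): reg=0x36
After byte 4 (0x50): reg=0x35
After byte 5 (0x7F): reg=0xF1
After byte 6 (0xF4): reg=0x1B

Answer: 0x1B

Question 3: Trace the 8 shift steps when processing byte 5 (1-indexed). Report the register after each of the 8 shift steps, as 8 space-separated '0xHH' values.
Answer: 0x94 0x2F 0x5E 0xBC 0x7F 0xFE 0xFB 0xF1

Derivation:
After byte 1 (0xA0): reg=0x69
After byte 2 (0xBA): reg=0x37
After byte 3 (0x3D): reg=0x36
After byte 4 (0x50): reg=0x35
Register before byte 5: 0x35
After XOR with byte 0x7F: 0x4A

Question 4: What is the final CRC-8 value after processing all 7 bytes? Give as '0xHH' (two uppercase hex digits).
Answer: 0x05

Derivation:
After byte 1 (0xA0): reg=0x69
After byte 2 (0xBA): reg=0x37
After byte 3 (0x3D): reg=0x36
After byte 4 (0x50): reg=0x35
After byte 5 (0x7F): reg=0xF1
After byte 6 (0xF4): reg=0x1B
After byte 7 (0xAF): reg=0x05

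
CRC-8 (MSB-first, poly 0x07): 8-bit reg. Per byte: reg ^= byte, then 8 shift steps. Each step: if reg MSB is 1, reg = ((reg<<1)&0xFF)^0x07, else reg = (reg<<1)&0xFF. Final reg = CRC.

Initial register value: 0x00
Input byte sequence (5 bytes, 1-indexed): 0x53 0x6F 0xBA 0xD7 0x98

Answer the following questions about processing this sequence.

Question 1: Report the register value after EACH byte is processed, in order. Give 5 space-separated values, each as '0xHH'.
0xBE 0x39 0x80 0xA2 0xA6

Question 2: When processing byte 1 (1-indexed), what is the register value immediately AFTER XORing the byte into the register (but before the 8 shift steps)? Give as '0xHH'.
Register before byte 1: 0x00
Byte 1: 0x53
0x00 XOR 0x53 = 0x53

Answer: 0x53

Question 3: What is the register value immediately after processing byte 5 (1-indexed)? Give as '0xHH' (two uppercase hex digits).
Answer: 0xA6

Derivation:
After byte 1 (0x53): reg=0xBE
After byte 2 (0x6F): reg=0x39
After byte 3 (0xBA): reg=0x80
After byte 4 (0xD7): reg=0xA2
After byte 5 (0x98): reg=0xA6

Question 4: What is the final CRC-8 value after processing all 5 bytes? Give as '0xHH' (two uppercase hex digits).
After byte 1 (0x53): reg=0xBE
After byte 2 (0x6F): reg=0x39
After byte 3 (0xBA): reg=0x80
After byte 4 (0xD7): reg=0xA2
After byte 5 (0x98): reg=0xA6

Answer: 0xA6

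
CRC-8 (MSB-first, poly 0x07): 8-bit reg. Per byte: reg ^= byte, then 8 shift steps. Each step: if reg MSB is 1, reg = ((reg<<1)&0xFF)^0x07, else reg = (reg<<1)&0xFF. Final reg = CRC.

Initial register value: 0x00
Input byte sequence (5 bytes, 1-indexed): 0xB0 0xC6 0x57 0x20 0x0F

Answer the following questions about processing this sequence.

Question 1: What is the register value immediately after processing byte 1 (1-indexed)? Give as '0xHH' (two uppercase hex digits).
After byte 1 (0xB0): reg=0x19

Answer: 0x19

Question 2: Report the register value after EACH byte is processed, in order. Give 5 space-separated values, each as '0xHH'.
0x19 0x13 0xDB 0xEF 0xAE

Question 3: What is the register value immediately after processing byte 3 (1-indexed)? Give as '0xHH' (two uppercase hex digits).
After byte 1 (0xB0): reg=0x19
After byte 2 (0xC6): reg=0x13
After byte 3 (0x57): reg=0xDB

Answer: 0xDB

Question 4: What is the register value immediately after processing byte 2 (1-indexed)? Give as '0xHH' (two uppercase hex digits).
Answer: 0x13

Derivation:
After byte 1 (0xB0): reg=0x19
After byte 2 (0xC6): reg=0x13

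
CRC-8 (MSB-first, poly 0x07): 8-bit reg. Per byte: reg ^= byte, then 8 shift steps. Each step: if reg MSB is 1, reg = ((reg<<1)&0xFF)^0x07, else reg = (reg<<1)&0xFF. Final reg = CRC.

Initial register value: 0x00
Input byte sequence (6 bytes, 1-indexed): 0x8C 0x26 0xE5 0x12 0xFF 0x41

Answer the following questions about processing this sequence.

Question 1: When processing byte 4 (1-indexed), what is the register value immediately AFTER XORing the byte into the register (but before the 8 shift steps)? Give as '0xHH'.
Answer: 0x86

Derivation:
Register before byte 4: 0x94
Byte 4: 0x12
0x94 XOR 0x12 = 0x86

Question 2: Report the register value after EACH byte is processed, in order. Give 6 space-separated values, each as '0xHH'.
0xAD 0xB8 0x94 0x9B 0x3B 0x61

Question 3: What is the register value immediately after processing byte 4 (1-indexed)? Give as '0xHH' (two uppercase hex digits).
Answer: 0x9B

Derivation:
After byte 1 (0x8C): reg=0xAD
After byte 2 (0x26): reg=0xB8
After byte 3 (0xE5): reg=0x94
After byte 4 (0x12): reg=0x9B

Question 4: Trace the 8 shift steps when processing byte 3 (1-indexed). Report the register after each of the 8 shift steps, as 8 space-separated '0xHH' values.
After byte 1 (0x8C): reg=0xAD
After byte 2 (0x26): reg=0xB8
Register before byte 3: 0xB8
After XOR with byte 0xE5: 0x5D

Answer: 0xBA 0x73 0xE6 0xCB 0x91 0x25 0x4A 0x94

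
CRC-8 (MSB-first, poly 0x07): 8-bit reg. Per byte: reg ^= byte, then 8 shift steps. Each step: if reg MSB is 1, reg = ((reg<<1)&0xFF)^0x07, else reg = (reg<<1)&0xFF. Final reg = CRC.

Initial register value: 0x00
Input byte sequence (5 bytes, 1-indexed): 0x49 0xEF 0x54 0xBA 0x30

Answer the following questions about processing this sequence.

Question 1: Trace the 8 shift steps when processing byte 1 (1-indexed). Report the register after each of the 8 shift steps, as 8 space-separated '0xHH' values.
Answer: 0x92 0x23 0x46 0x8C 0x1F 0x3E 0x7C 0xF8

Derivation:
Register before byte 1: 0x00
After XOR with byte 0x49: 0x49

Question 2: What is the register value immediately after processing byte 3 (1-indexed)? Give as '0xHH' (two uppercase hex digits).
Answer: 0x97

Derivation:
After byte 1 (0x49): reg=0xF8
After byte 2 (0xEF): reg=0x65
After byte 3 (0x54): reg=0x97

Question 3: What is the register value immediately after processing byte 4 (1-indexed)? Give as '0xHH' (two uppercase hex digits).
After byte 1 (0x49): reg=0xF8
After byte 2 (0xEF): reg=0x65
After byte 3 (0x54): reg=0x97
After byte 4 (0xBA): reg=0xC3

Answer: 0xC3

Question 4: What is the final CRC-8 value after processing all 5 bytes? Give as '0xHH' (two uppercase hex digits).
Answer: 0xD7

Derivation:
After byte 1 (0x49): reg=0xF8
After byte 2 (0xEF): reg=0x65
After byte 3 (0x54): reg=0x97
After byte 4 (0xBA): reg=0xC3
After byte 5 (0x30): reg=0xD7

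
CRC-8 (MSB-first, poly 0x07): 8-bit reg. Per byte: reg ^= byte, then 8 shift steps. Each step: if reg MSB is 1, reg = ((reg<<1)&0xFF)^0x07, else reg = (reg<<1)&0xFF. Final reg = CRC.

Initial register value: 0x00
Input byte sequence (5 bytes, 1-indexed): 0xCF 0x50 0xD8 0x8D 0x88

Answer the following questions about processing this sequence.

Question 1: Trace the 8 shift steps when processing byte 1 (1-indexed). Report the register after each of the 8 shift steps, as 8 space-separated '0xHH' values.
Answer: 0x99 0x35 0x6A 0xD4 0xAF 0x59 0xB2 0x63

Derivation:
Register before byte 1: 0x00
After XOR with byte 0xCF: 0xCF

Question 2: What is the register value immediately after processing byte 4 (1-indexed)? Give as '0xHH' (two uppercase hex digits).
Answer: 0xE4

Derivation:
After byte 1 (0xCF): reg=0x63
After byte 2 (0x50): reg=0x99
After byte 3 (0xD8): reg=0xC0
After byte 4 (0x8D): reg=0xE4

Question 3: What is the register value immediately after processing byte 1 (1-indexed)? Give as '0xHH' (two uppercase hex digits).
Answer: 0x63

Derivation:
After byte 1 (0xCF): reg=0x63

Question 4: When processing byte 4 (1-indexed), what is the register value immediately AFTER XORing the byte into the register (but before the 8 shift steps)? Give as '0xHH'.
Answer: 0x4D

Derivation:
Register before byte 4: 0xC0
Byte 4: 0x8D
0xC0 XOR 0x8D = 0x4D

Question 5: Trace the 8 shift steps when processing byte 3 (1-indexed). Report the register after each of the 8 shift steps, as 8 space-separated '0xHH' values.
After byte 1 (0xCF): reg=0x63
After byte 2 (0x50): reg=0x99
Register before byte 3: 0x99
After XOR with byte 0xD8: 0x41

Answer: 0x82 0x03 0x06 0x0C 0x18 0x30 0x60 0xC0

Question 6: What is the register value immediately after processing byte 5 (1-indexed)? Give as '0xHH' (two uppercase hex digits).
Answer: 0x03

Derivation:
After byte 1 (0xCF): reg=0x63
After byte 2 (0x50): reg=0x99
After byte 3 (0xD8): reg=0xC0
After byte 4 (0x8D): reg=0xE4
After byte 5 (0x88): reg=0x03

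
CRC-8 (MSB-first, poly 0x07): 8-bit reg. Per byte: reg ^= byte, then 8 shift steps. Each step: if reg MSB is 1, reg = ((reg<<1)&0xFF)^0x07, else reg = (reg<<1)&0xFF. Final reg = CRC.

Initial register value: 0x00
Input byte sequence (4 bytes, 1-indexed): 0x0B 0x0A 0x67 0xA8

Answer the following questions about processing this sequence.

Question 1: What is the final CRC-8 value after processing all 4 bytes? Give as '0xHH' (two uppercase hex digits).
Answer: 0xC2

Derivation:
After byte 1 (0x0B): reg=0x31
After byte 2 (0x0A): reg=0xA1
After byte 3 (0x67): reg=0x5C
After byte 4 (0xA8): reg=0xC2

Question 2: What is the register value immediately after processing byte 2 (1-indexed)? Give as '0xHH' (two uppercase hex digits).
After byte 1 (0x0B): reg=0x31
After byte 2 (0x0A): reg=0xA1

Answer: 0xA1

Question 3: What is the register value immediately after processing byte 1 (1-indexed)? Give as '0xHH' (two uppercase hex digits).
Answer: 0x31

Derivation:
After byte 1 (0x0B): reg=0x31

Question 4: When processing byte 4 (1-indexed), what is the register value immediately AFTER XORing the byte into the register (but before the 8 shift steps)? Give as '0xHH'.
Answer: 0xF4

Derivation:
Register before byte 4: 0x5C
Byte 4: 0xA8
0x5C XOR 0xA8 = 0xF4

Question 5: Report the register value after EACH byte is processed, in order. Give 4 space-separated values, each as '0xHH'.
0x31 0xA1 0x5C 0xC2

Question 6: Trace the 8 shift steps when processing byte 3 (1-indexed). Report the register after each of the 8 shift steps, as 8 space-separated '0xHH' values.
Answer: 0x8B 0x11 0x22 0x44 0x88 0x17 0x2E 0x5C

Derivation:
After byte 1 (0x0B): reg=0x31
After byte 2 (0x0A): reg=0xA1
Register before byte 3: 0xA1
After XOR with byte 0x67: 0xC6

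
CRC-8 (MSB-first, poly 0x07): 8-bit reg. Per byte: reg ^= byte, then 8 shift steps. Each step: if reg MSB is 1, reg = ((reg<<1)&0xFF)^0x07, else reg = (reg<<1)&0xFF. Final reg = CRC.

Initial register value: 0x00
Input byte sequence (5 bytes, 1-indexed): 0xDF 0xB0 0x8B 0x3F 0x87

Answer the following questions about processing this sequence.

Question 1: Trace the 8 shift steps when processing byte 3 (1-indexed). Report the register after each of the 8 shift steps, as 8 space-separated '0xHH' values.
After byte 1 (0xDF): reg=0x13
After byte 2 (0xB0): reg=0x60
Register before byte 3: 0x60
After XOR with byte 0x8B: 0xEB

Answer: 0xD1 0xA5 0x4D 0x9A 0x33 0x66 0xCC 0x9F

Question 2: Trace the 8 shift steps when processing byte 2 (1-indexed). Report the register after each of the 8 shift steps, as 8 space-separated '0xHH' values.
After byte 1 (0xDF): reg=0x13
Register before byte 2: 0x13
After XOR with byte 0xB0: 0xA3

Answer: 0x41 0x82 0x03 0x06 0x0C 0x18 0x30 0x60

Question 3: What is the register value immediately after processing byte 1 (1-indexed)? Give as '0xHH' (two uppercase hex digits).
After byte 1 (0xDF): reg=0x13

Answer: 0x13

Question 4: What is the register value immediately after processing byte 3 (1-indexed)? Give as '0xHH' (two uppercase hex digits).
Answer: 0x9F

Derivation:
After byte 1 (0xDF): reg=0x13
After byte 2 (0xB0): reg=0x60
After byte 3 (0x8B): reg=0x9F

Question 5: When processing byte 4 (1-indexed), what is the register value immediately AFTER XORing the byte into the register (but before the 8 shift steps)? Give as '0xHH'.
Answer: 0xA0

Derivation:
Register before byte 4: 0x9F
Byte 4: 0x3F
0x9F XOR 0x3F = 0xA0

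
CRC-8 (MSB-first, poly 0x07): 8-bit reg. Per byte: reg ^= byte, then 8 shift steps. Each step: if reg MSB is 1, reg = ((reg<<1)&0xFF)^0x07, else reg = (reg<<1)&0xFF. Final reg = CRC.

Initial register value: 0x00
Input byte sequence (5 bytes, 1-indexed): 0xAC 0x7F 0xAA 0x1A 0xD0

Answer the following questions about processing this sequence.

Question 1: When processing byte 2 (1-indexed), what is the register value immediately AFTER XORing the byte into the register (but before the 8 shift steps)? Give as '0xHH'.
Answer: 0x32

Derivation:
Register before byte 2: 0x4D
Byte 2: 0x7F
0x4D XOR 0x7F = 0x32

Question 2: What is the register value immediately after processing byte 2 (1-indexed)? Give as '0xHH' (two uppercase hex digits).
After byte 1 (0xAC): reg=0x4D
After byte 2 (0x7F): reg=0x9E

Answer: 0x9E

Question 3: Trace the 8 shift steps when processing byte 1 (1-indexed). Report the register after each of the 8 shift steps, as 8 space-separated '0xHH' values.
Register before byte 1: 0x00
After XOR with byte 0xAC: 0xAC

Answer: 0x5F 0xBE 0x7B 0xF6 0xEB 0xD1 0xA5 0x4D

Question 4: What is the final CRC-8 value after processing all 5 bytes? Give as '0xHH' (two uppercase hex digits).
After byte 1 (0xAC): reg=0x4D
After byte 2 (0x7F): reg=0x9E
After byte 3 (0xAA): reg=0x8C
After byte 4 (0x1A): reg=0xEB
After byte 5 (0xD0): reg=0xA1

Answer: 0xA1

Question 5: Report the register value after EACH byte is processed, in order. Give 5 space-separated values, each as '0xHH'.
0x4D 0x9E 0x8C 0xEB 0xA1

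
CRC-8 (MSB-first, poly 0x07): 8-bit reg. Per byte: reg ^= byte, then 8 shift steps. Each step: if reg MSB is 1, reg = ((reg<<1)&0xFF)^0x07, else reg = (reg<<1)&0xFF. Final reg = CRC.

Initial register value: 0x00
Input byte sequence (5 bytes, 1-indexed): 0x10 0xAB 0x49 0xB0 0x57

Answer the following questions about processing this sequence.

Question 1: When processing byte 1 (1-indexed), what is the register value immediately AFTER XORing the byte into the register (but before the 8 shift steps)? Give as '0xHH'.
Register before byte 1: 0x00
Byte 1: 0x10
0x00 XOR 0x10 = 0x10

Answer: 0x10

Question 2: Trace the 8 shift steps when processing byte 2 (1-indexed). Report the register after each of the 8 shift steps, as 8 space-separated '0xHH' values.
After byte 1 (0x10): reg=0x70
Register before byte 2: 0x70
After XOR with byte 0xAB: 0xDB

Answer: 0xB1 0x65 0xCA 0x93 0x21 0x42 0x84 0x0F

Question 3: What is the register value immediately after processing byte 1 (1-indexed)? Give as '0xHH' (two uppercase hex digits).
Answer: 0x70

Derivation:
After byte 1 (0x10): reg=0x70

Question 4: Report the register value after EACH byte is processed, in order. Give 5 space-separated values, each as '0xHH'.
0x70 0x0F 0xD5 0x3C 0x16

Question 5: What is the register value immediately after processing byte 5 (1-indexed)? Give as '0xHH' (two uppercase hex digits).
Answer: 0x16

Derivation:
After byte 1 (0x10): reg=0x70
After byte 2 (0xAB): reg=0x0F
After byte 3 (0x49): reg=0xD5
After byte 4 (0xB0): reg=0x3C
After byte 5 (0x57): reg=0x16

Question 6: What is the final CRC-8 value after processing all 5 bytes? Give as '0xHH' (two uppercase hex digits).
Answer: 0x16

Derivation:
After byte 1 (0x10): reg=0x70
After byte 2 (0xAB): reg=0x0F
After byte 3 (0x49): reg=0xD5
After byte 4 (0xB0): reg=0x3C
After byte 5 (0x57): reg=0x16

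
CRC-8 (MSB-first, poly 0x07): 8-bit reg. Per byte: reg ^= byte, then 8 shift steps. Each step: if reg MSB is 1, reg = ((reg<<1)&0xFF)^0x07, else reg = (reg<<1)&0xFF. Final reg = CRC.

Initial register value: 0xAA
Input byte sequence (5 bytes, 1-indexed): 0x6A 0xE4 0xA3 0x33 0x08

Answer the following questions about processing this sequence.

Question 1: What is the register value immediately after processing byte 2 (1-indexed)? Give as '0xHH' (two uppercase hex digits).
Answer: 0x5F

Derivation:
After byte 1 (0x6A): reg=0x4E
After byte 2 (0xE4): reg=0x5F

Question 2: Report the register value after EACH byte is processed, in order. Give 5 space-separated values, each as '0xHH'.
0x4E 0x5F 0xFA 0x71 0x68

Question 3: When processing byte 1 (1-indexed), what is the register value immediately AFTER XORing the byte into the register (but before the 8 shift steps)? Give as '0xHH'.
Answer: 0xC0

Derivation:
Register before byte 1: 0xAA
Byte 1: 0x6A
0xAA XOR 0x6A = 0xC0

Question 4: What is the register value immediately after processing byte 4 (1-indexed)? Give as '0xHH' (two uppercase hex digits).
Answer: 0x71

Derivation:
After byte 1 (0x6A): reg=0x4E
After byte 2 (0xE4): reg=0x5F
After byte 3 (0xA3): reg=0xFA
After byte 4 (0x33): reg=0x71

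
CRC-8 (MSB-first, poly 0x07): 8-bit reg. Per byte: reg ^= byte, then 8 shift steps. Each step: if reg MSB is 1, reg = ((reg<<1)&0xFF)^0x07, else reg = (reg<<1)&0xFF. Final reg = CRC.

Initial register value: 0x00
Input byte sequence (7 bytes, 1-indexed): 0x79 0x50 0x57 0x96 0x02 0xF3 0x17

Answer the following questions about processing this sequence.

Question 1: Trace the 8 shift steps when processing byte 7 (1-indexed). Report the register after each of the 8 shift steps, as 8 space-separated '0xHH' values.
After byte 1 (0x79): reg=0x68
After byte 2 (0x50): reg=0xA8
After byte 3 (0x57): reg=0xF3
After byte 4 (0x96): reg=0x3C
After byte 5 (0x02): reg=0xBA
After byte 6 (0xF3): reg=0xF8
Register before byte 7: 0xF8
After XOR with byte 0x17: 0xEF

Answer: 0xD9 0xB5 0x6D 0xDA 0xB3 0x61 0xC2 0x83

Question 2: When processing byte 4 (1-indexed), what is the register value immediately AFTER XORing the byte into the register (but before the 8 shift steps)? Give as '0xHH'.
Register before byte 4: 0xF3
Byte 4: 0x96
0xF3 XOR 0x96 = 0x65

Answer: 0x65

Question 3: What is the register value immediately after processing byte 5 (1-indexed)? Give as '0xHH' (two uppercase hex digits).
After byte 1 (0x79): reg=0x68
After byte 2 (0x50): reg=0xA8
After byte 3 (0x57): reg=0xF3
After byte 4 (0x96): reg=0x3C
After byte 5 (0x02): reg=0xBA

Answer: 0xBA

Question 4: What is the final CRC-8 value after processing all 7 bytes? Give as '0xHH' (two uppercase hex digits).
Answer: 0x83

Derivation:
After byte 1 (0x79): reg=0x68
After byte 2 (0x50): reg=0xA8
After byte 3 (0x57): reg=0xF3
After byte 4 (0x96): reg=0x3C
After byte 5 (0x02): reg=0xBA
After byte 6 (0xF3): reg=0xF8
After byte 7 (0x17): reg=0x83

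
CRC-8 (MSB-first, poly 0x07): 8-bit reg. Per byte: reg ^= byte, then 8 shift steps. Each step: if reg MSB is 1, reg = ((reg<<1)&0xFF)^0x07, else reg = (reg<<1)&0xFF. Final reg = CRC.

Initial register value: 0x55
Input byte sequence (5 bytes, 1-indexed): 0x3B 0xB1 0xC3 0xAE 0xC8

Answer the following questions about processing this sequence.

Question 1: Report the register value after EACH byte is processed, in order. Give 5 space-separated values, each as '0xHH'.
0x0D 0x3D 0xF4 0x81 0xF8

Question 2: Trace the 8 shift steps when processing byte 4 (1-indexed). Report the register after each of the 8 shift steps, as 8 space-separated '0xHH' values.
After byte 1 (0x3B): reg=0x0D
After byte 2 (0xB1): reg=0x3D
After byte 3 (0xC3): reg=0xF4
Register before byte 4: 0xF4
After XOR with byte 0xAE: 0x5A

Answer: 0xB4 0x6F 0xDE 0xBB 0x71 0xE2 0xC3 0x81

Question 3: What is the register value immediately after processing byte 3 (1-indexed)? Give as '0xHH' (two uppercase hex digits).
Answer: 0xF4

Derivation:
After byte 1 (0x3B): reg=0x0D
After byte 2 (0xB1): reg=0x3D
After byte 3 (0xC3): reg=0xF4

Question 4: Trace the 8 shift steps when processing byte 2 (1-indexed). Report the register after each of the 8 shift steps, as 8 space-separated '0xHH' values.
After byte 1 (0x3B): reg=0x0D
Register before byte 2: 0x0D
After XOR with byte 0xB1: 0xBC

Answer: 0x7F 0xFE 0xFB 0xF1 0xE5 0xCD 0x9D 0x3D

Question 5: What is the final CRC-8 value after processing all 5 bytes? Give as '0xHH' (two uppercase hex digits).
Answer: 0xF8

Derivation:
After byte 1 (0x3B): reg=0x0D
After byte 2 (0xB1): reg=0x3D
After byte 3 (0xC3): reg=0xF4
After byte 4 (0xAE): reg=0x81
After byte 5 (0xC8): reg=0xF8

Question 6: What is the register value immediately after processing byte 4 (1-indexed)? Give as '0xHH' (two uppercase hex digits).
Answer: 0x81

Derivation:
After byte 1 (0x3B): reg=0x0D
After byte 2 (0xB1): reg=0x3D
After byte 3 (0xC3): reg=0xF4
After byte 4 (0xAE): reg=0x81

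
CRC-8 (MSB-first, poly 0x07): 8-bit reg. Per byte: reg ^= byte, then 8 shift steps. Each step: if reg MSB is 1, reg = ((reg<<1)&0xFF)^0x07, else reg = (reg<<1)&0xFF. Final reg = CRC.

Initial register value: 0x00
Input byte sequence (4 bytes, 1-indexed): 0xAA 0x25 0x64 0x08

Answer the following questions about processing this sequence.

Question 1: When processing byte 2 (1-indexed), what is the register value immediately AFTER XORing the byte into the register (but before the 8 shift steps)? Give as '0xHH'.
Register before byte 2: 0x5F
Byte 2: 0x25
0x5F XOR 0x25 = 0x7A

Answer: 0x7A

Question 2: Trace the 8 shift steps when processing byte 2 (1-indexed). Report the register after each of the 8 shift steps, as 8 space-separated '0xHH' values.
Answer: 0xF4 0xEF 0xD9 0xB5 0x6D 0xDA 0xB3 0x61

Derivation:
After byte 1 (0xAA): reg=0x5F
Register before byte 2: 0x5F
After XOR with byte 0x25: 0x7A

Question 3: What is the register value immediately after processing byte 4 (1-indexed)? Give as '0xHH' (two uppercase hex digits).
Answer: 0x79

Derivation:
After byte 1 (0xAA): reg=0x5F
After byte 2 (0x25): reg=0x61
After byte 3 (0x64): reg=0x1B
After byte 4 (0x08): reg=0x79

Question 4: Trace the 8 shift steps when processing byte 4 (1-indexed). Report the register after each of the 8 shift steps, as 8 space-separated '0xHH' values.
After byte 1 (0xAA): reg=0x5F
After byte 2 (0x25): reg=0x61
After byte 3 (0x64): reg=0x1B
Register before byte 4: 0x1B
After XOR with byte 0x08: 0x13

Answer: 0x26 0x4C 0x98 0x37 0x6E 0xDC 0xBF 0x79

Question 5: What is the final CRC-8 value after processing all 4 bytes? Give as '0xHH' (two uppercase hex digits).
Answer: 0x79

Derivation:
After byte 1 (0xAA): reg=0x5F
After byte 2 (0x25): reg=0x61
After byte 3 (0x64): reg=0x1B
After byte 4 (0x08): reg=0x79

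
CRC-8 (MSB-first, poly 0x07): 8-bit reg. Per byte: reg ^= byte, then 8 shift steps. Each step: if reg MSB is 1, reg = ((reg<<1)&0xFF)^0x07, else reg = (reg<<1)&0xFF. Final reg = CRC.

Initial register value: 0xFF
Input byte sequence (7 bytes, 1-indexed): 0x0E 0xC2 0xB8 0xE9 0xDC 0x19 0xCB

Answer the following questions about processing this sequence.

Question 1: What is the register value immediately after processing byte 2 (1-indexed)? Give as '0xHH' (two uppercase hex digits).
Answer: 0x41

Derivation:
After byte 1 (0x0E): reg=0xD9
After byte 2 (0xC2): reg=0x41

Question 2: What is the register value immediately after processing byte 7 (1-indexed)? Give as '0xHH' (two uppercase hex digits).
After byte 1 (0x0E): reg=0xD9
After byte 2 (0xC2): reg=0x41
After byte 3 (0xB8): reg=0xE1
After byte 4 (0xE9): reg=0x38
After byte 5 (0xDC): reg=0xB2
After byte 6 (0x19): reg=0x58
After byte 7 (0xCB): reg=0xF0

Answer: 0xF0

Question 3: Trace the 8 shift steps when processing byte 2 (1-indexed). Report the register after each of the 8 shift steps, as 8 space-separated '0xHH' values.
After byte 1 (0x0E): reg=0xD9
Register before byte 2: 0xD9
After XOR with byte 0xC2: 0x1B

Answer: 0x36 0x6C 0xD8 0xB7 0x69 0xD2 0xA3 0x41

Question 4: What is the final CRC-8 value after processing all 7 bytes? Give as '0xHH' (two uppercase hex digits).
Answer: 0xF0

Derivation:
After byte 1 (0x0E): reg=0xD9
After byte 2 (0xC2): reg=0x41
After byte 3 (0xB8): reg=0xE1
After byte 4 (0xE9): reg=0x38
After byte 5 (0xDC): reg=0xB2
After byte 6 (0x19): reg=0x58
After byte 7 (0xCB): reg=0xF0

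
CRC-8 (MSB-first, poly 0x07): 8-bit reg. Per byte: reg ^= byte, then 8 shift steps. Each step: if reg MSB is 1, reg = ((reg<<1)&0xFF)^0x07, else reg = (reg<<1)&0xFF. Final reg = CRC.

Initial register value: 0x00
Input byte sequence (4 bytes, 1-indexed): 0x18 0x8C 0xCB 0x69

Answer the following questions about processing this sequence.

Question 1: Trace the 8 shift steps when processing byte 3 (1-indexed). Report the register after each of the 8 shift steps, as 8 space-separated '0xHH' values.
After byte 1 (0x18): reg=0x48
After byte 2 (0x8C): reg=0x52
Register before byte 3: 0x52
After XOR with byte 0xCB: 0x99

Answer: 0x35 0x6A 0xD4 0xAF 0x59 0xB2 0x63 0xC6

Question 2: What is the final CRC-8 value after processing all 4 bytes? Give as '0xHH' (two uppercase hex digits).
After byte 1 (0x18): reg=0x48
After byte 2 (0x8C): reg=0x52
After byte 3 (0xCB): reg=0xC6
After byte 4 (0x69): reg=0x44

Answer: 0x44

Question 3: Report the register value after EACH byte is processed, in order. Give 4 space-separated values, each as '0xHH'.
0x48 0x52 0xC6 0x44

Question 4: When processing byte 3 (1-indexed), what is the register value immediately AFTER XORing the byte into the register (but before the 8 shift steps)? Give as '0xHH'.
Answer: 0x99

Derivation:
Register before byte 3: 0x52
Byte 3: 0xCB
0x52 XOR 0xCB = 0x99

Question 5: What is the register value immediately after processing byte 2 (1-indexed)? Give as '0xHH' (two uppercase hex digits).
After byte 1 (0x18): reg=0x48
After byte 2 (0x8C): reg=0x52

Answer: 0x52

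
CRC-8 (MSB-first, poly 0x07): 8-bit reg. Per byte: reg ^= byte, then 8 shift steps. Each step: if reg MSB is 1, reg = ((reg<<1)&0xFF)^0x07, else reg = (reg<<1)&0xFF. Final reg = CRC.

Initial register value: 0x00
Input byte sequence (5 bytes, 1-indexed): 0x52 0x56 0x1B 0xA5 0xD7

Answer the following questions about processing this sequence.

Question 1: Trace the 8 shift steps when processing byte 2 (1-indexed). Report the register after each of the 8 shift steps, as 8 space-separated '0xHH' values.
After byte 1 (0x52): reg=0xB9
Register before byte 2: 0xB9
After XOR with byte 0x56: 0xEF

Answer: 0xD9 0xB5 0x6D 0xDA 0xB3 0x61 0xC2 0x83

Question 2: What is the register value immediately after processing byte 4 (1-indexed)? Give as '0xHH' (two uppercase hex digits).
After byte 1 (0x52): reg=0xB9
After byte 2 (0x56): reg=0x83
After byte 3 (0x1B): reg=0xC1
After byte 4 (0xA5): reg=0x3B

Answer: 0x3B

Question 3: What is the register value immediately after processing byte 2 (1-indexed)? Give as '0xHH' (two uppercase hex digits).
Answer: 0x83

Derivation:
After byte 1 (0x52): reg=0xB9
After byte 2 (0x56): reg=0x83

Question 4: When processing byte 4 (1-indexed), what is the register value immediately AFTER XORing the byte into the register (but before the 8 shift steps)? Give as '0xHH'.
Answer: 0x64

Derivation:
Register before byte 4: 0xC1
Byte 4: 0xA5
0xC1 XOR 0xA5 = 0x64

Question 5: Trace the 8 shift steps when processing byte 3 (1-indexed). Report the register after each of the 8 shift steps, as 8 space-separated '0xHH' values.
After byte 1 (0x52): reg=0xB9
After byte 2 (0x56): reg=0x83
Register before byte 3: 0x83
After XOR with byte 0x1B: 0x98

Answer: 0x37 0x6E 0xDC 0xBF 0x79 0xF2 0xE3 0xC1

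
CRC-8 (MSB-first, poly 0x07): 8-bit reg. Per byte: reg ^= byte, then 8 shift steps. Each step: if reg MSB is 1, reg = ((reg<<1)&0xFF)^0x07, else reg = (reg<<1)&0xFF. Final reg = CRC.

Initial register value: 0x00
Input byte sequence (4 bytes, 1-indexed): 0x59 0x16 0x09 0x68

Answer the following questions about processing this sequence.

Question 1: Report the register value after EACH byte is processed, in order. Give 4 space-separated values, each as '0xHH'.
0x88 0xD3 0x08 0x27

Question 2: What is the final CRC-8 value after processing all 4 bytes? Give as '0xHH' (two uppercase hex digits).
Answer: 0x27

Derivation:
After byte 1 (0x59): reg=0x88
After byte 2 (0x16): reg=0xD3
After byte 3 (0x09): reg=0x08
After byte 4 (0x68): reg=0x27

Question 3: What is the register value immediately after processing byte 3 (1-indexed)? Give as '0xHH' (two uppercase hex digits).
Answer: 0x08

Derivation:
After byte 1 (0x59): reg=0x88
After byte 2 (0x16): reg=0xD3
After byte 3 (0x09): reg=0x08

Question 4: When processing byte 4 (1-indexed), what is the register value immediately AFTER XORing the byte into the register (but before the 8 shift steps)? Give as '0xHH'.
Answer: 0x60

Derivation:
Register before byte 4: 0x08
Byte 4: 0x68
0x08 XOR 0x68 = 0x60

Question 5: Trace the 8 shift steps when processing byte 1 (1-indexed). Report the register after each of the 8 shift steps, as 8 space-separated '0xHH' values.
Answer: 0xB2 0x63 0xC6 0x8B 0x11 0x22 0x44 0x88

Derivation:
Register before byte 1: 0x00
After XOR with byte 0x59: 0x59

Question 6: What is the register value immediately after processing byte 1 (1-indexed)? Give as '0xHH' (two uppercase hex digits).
After byte 1 (0x59): reg=0x88

Answer: 0x88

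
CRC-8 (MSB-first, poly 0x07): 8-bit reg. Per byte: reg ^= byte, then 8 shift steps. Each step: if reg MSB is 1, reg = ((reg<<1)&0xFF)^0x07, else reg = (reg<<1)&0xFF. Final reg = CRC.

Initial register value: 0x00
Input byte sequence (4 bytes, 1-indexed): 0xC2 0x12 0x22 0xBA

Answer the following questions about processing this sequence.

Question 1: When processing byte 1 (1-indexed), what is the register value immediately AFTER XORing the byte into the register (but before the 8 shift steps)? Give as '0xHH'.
Register before byte 1: 0x00
Byte 1: 0xC2
0x00 XOR 0xC2 = 0xC2

Answer: 0xC2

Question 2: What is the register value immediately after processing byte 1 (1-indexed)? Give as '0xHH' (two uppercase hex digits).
Answer: 0x40

Derivation:
After byte 1 (0xC2): reg=0x40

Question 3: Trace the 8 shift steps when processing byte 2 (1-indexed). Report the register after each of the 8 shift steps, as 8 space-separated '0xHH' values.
Answer: 0xA4 0x4F 0x9E 0x3B 0x76 0xEC 0xDF 0xB9

Derivation:
After byte 1 (0xC2): reg=0x40
Register before byte 2: 0x40
After XOR with byte 0x12: 0x52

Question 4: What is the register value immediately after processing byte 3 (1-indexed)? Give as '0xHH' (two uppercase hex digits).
After byte 1 (0xC2): reg=0x40
After byte 2 (0x12): reg=0xB9
After byte 3 (0x22): reg=0xC8

Answer: 0xC8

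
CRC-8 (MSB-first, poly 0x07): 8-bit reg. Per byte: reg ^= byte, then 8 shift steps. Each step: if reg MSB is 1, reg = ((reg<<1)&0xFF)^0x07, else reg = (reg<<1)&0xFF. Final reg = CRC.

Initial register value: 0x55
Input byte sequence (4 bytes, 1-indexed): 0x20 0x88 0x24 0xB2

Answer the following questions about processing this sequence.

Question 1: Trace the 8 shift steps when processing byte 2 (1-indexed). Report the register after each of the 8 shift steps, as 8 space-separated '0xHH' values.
After byte 1 (0x20): reg=0x4C
Register before byte 2: 0x4C
After XOR with byte 0x88: 0xC4

Answer: 0x8F 0x19 0x32 0x64 0xC8 0x97 0x29 0x52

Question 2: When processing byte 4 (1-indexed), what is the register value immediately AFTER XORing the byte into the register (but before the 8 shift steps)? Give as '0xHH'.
Answer: 0xF7

Derivation:
Register before byte 4: 0x45
Byte 4: 0xB2
0x45 XOR 0xB2 = 0xF7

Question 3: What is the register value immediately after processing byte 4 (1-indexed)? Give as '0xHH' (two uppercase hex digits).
After byte 1 (0x20): reg=0x4C
After byte 2 (0x88): reg=0x52
After byte 3 (0x24): reg=0x45
After byte 4 (0xB2): reg=0xCB

Answer: 0xCB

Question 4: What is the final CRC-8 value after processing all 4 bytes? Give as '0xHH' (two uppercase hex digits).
After byte 1 (0x20): reg=0x4C
After byte 2 (0x88): reg=0x52
After byte 3 (0x24): reg=0x45
After byte 4 (0xB2): reg=0xCB

Answer: 0xCB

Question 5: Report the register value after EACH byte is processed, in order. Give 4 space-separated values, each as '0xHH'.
0x4C 0x52 0x45 0xCB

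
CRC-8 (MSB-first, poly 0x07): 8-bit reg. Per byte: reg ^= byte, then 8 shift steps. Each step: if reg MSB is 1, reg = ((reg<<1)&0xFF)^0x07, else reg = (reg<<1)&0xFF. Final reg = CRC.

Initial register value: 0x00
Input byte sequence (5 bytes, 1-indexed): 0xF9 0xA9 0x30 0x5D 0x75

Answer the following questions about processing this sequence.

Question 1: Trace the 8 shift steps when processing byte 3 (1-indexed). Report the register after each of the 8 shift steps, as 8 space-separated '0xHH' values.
Answer: 0x99 0x35 0x6A 0xD4 0xAF 0x59 0xB2 0x63

Derivation:
After byte 1 (0xF9): reg=0xE1
After byte 2 (0xA9): reg=0xFF
Register before byte 3: 0xFF
After XOR with byte 0x30: 0xCF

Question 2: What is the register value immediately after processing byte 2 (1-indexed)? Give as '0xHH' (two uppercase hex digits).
After byte 1 (0xF9): reg=0xE1
After byte 2 (0xA9): reg=0xFF

Answer: 0xFF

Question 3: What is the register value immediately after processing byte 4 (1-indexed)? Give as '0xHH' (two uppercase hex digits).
Answer: 0xBA

Derivation:
After byte 1 (0xF9): reg=0xE1
After byte 2 (0xA9): reg=0xFF
After byte 3 (0x30): reg=0x63
After byte 4 (0x5D): reg=0xBA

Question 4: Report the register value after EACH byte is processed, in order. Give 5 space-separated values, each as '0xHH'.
0xE1 0xFF 0x63 0xBA 0x63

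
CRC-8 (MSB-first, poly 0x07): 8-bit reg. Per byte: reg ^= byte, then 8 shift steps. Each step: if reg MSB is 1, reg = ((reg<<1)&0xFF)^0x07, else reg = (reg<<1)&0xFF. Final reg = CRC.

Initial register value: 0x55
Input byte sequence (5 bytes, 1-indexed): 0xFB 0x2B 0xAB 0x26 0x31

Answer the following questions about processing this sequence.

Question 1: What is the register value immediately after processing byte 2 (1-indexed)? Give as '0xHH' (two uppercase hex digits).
After byte 1 (0xFB): reg=0x43
After byte 2 (0x2B): reg=0x1F

Answer: 0x1F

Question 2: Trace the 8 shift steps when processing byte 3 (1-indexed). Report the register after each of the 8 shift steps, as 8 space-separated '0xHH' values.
After byte 1 (0xFB): reg=0x43
After byte 2 (0x2B): reg=0x1F
Register before byte 3: 0x1F
After XOR with byte 0xAB: 0xB4

Answer: 0x6F 0xDE 0xBB 0x71 0xE2 0xC3 0x81 0x05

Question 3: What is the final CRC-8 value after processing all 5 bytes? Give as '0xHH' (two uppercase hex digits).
After byte 1 (0xFB): reg=0x43
After byte 2 (0x2B): reg=0x1F
After byte 3 (0xAB): reg=0x05
After byte 4 (0x26): reg=0xE9
After byte 5 (0x31): reg=0x06

Answer: 0x06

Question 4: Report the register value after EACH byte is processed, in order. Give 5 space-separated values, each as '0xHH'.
0x43 0x1F 0x05 0xE9 0x06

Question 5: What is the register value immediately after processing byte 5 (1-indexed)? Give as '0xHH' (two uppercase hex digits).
After byte 1 (0xFB): reg=0x43
After byte 2 (0x2B): reg=0x1F
After byte 3 (0xAB): reg=0x05
After byte 4 (0x26): reg=0xE9
After byte 5 (0x31): reg=0x06

Answer: 0x06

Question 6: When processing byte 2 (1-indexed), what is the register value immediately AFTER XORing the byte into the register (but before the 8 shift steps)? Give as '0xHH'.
Register before byte 2: 0x43
Byte 2: 0x2B
0x43 XOR 0x2B = 0x68

Answer: 0x68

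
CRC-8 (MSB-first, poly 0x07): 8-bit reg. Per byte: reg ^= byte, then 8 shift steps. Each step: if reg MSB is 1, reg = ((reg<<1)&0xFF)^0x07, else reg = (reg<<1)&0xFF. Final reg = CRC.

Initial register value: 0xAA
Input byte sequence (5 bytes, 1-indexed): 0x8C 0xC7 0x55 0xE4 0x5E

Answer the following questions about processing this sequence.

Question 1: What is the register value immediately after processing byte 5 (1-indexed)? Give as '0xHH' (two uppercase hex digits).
Answer: 0x89

Derivation:
After byte 1 (0x8C): reg=0xF2
After byte 2 (0xC7): reg=0x8B
After byte 3 (0x55): reg=0x14
After byte 4 (0xE4): reg=0xDE
After byte 5 (0x5E): reg=0x89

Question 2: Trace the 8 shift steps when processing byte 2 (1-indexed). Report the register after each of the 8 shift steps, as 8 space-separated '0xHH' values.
Answer: 0x6A 0xD4 0xAF 0x59 0xB2 0x63 0xC6 0x8B

Derivation:
After byte 1 (0x8C): reg=0xF2
Register before byte 2: 0xF2
After XOR with byte 0xC7: 0x35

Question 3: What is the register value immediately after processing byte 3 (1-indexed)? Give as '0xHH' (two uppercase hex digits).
After byte 1 (0x8C): reg=0xF2
After byte 2 (0xC7): reg=0x8B
After byte 3 (0x55): reg=0x14

Answer: 0x14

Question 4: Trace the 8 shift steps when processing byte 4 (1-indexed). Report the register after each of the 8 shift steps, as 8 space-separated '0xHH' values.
After byte 1 (0x8C): reg=0xF2
After byte 2 (0xC7): reg=0x8B
After byte 3 (0x55): reg=0x14
Register before byte 4: 0x14
After XOR with byte 0xE4: 0xF0

Answer: 0xE7 0xC9 0x95 0x2D 0x5A 0xB4 0x6F 0xDE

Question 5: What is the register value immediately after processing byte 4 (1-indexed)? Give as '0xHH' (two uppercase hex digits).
After byte 1 (0x8C): reg=0xF2
After byte 2 (0xC7): reg=0x8B
After byte 3 (0x55): reg=0x14
After byte 4 (0xE4): reg=0xDE

Answer: 0xDE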